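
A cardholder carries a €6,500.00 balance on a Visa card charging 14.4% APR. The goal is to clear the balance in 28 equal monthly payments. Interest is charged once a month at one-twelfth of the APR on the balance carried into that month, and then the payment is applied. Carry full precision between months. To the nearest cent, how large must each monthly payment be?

€274.70

Monthly rate r = 14.4%/12 = 1.2% = 0.012.
Level-payment amortization: P = B₀·r / (1 − (1+r)^(−n)) = 6500.00·0.012 / (1 − 1.012^(−28)).
Denominator 1 − (1+r)^(−28) = 0.283946206.
P = 78 / 0.283946206 ≈ 274.70.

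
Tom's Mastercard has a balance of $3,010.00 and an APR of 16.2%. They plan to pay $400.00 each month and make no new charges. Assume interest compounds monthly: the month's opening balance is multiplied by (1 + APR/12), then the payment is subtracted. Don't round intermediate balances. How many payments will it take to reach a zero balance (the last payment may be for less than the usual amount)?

8 months

Monthly rate r = 16.2%/12 = 1.35% = 0.0135.
Recurrence: B ← B·(1+r) − $400.00.
Month 1: interest $40.63; balance after payment $2,650.64.
Month 2: interest $35.78; balance after payment $2,286.42.
Closed form: n = −ln(1 − rB₀/P)/ln(1+r) = −ln(0.89841)/ln(1.0135) ≈ 7.989, so the balance reaches zero during payment 8.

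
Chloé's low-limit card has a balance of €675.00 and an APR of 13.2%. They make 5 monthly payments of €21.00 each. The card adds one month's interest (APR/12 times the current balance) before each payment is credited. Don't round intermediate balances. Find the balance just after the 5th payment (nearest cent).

Monthly rate r = 13.2%/12 = 1.1% = 0.011.
Each month: B ← B·(1+r) − €21.00.
Month 1: interest €7.42; balance after payment €661.42.
Month 2: interest €7.28; balance after payment €647.70.
Month 3: interest €7.12; balance after payment €633.83.
Month 4: interest €6.97; balance after payment €619.80.
Month 5: interest €6.82; balance after payment €605.62.

€605.62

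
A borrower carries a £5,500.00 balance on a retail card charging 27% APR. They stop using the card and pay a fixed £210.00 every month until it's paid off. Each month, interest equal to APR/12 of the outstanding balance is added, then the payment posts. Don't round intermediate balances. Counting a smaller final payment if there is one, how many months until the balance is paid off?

Monthly rate r = 27%/12 = 2.25% = 0.0225.
Recurrence: B ← B·(1+r) − £210.00.
Month 1: interest £123.75; balance after payment £5,413.75.
Month 2: interest £121.81; balance after payment £5,325.56.
Closed form: n = −ln(1 − rB₀/P)/ln(1+r) = −ln(0.41071)/ln(1.0225) ≈ 39.992, so the balance reaches zero during payment 40.

40 months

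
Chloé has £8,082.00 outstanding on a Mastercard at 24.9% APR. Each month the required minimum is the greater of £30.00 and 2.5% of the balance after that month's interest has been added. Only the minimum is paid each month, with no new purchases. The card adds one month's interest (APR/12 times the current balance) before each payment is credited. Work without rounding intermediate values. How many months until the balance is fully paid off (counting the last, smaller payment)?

485 months

Monthly rate r = 24.9%/12 = 2.075% = 0.02075.
While 2.5% of the post-interest balance exceeds £30.00, each month B ← (B·(1+r))·(1 − 0.025), i.e. B shrinks by the factor (1+r)·0.975 = 0.99523.
This holds for months 1–404. Entering month 405 the balance is £1,171.70; 2.5% of the post-interest balance is now below £30.00, so the flat £30.00 minimum applies from here.
From month 405 a fixed £30.00 at rate r clears £1,171.70 in 81 more payments. Total: 404 + 81 = 485 months.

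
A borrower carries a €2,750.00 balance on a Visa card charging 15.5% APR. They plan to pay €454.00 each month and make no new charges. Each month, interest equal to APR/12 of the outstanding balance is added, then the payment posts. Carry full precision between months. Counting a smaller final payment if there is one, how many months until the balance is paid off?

7 payments

Monthly rate r = 15.5%/12 = 1.29167% = 0.0129167.
Recurrence: B ← B·(1+r) − €454.00.
Month 1: interest €35.52; balance after payment €2,331.52.
Month 2: interest €30.12; balance after payment €1,907.64.
Closed form: n = −ln(1 − rB₀/P)/ln(1+r) = −ln(0.92176)/ln(1.01292) ≈ 6.348, so the balance reaches zero during payment 7.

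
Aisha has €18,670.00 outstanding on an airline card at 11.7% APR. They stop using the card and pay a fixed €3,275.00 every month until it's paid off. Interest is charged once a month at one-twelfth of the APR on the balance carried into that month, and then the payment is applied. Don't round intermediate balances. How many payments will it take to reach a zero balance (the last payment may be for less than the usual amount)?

6 payments

Monthly rate r = 11.7%/12 = 0.975% = 0.00975.
Recurrence: B ← B·(1+r) − €3,275.00.
Month 1: interest €182.03; balance after payment €15,577.03.
Month 2: interest €151.88; balance after payment €12,453.91.
Month 3: interest €121.43; balance after payment €9,300.33.
Month 4: interest €90.68; balance after payment €6,116.01.
Month 5: interest €59.63; balance after payment €2,900.64.
Month 6: interest €28.28; balance after payment €0.00.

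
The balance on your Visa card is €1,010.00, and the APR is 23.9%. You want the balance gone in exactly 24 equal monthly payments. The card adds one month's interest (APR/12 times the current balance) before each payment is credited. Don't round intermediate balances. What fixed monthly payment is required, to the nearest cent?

Monthly rate r = 23.9%/12 = 1.99167% = 0.0199167.
Level-payment amortization: P = B₀·r / (1 − (1+r)^(−n)) = 1010.00·0.0199167 / (1 − 1.01992^(−24)).
Denominator 1 − (1+r)^(−24) = 0.377058204.
P = 20.1158 / 0.377058204 ≈ 53.35.

€53.35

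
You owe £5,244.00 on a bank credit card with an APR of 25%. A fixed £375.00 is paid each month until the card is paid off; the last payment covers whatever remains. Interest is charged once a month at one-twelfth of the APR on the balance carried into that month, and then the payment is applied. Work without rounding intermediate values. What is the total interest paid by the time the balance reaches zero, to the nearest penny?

£1,019.82

Monthly rate r = 25%/12 = 2.08333% = 0.0208333.
Payoff takes n = ⌈−ln(1 − rB₀/P)/ln(1+r)⌉ = ⌈16.701⌉ = 17 payments; the last is £263.82.
Total paid = 16·£375.00 + £263.82 = £6,263.82.
Total interest = total paid − principal = £6,263.82 − £5,244.00 = £1,019.82.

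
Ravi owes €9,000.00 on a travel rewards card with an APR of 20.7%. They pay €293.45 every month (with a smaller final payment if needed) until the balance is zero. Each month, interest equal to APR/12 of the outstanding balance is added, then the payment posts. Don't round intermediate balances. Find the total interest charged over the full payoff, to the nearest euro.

Monthly rate r = 20.7%/12 = 1.725% = 0.01725.
Payoff takes n = ⌈−ln(1 − rB₀/P)/ln(1+r)⌉ = ⌈44.028⌉ = 45 payments; the last is €8.26.
Total paid = 44·€293.45 + €8.26 = €12,920.06.
Total interest = total paid − principal = €12,920.06 − €9,000.00 = €3,920.06.

€3,920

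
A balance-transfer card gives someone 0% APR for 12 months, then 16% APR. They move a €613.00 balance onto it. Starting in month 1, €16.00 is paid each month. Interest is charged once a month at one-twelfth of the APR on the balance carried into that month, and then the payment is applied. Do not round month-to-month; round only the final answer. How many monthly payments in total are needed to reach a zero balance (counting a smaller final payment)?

45 payments

Promo months 1–12 at r₀ = 0%/12 = 0; months 13+ at r₁ = 16%/12 = 0.0133333.
After month 12 (no interest yet): B = €613.00 − 12·€16.00 = €421.00.
Then at r₁ with €16.00/mo: n₂ = −ln(1 − r₁·B/P)/ln(1+r₁) ≈ 32.62 → 33 more payments.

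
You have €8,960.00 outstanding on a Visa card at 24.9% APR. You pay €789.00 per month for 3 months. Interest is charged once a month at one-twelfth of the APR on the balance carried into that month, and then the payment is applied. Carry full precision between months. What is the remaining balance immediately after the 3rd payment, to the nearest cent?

Monthly rate r = 24.9%/12 = 2.075% = 0.02075.
Each month: B ← B·(1+r) − €789.00.
Month 1: interest €185.92; balance after payment €8,356.92.
Month 2: interest €173.41; balance after payment €7,741.33.
Month 3: interest €160.63; balance after payment €7,112.96.

€7,112.96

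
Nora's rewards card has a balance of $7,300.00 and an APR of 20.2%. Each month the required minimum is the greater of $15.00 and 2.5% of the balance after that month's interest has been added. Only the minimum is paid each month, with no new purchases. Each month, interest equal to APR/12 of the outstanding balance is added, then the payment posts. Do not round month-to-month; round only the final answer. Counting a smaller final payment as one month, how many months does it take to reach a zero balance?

357 months

Monthly rate r = 20.2%/12 = 1.68333% = 0.0168333.
While 2.5% of the post-interest balance exceeds $15.00, each month B ← (B·(1+r))·(1 − 0.025), i.e. B shrinks by the factor (1+r)·0.975 = 0.99141.
This holds for months 1–292. Entering month 293 the balance is $588.31; 2.5% of the post-interest balance is now below $15.00, so the flat $15.00 minimum applies from here.
From month 293 a fixed $15.00 at rate r clears $588.31 in 65 more payments. Total: 292 + 65 = 357 months.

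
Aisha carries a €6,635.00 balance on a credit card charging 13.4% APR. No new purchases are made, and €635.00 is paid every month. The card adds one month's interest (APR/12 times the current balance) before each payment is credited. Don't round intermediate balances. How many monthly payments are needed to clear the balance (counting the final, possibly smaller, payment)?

Monthly rate r = 13.4%/12 = 1.11667% = 0.0111667.
Recurrence: B ← B·(1+r) − €635.00.
Month 1: interest €74.09; balance after payment €6,074.09.
Month 2: interest €67.83; balance after payment €5,506.92.
Closed form: n = −ln(1 − rB₀/P)/ln(1+r) = −ln(0.88332)/ln(1.01117) ≈ 11.172, so the balance reaches zero during payment 12.

12 payments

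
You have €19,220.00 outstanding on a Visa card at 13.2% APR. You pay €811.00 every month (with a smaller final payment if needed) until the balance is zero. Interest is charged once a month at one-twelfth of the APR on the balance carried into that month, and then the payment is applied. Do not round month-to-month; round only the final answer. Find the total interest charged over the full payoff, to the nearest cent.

Monthly rate r = 13.2%/12 = 1.1% = 0.011.
Payoff takes n = ⌈−ln(1 − rB₀/P)/ln(1+r)⌉ = ⌈27.609⌉ = 28 payments; the last is €494.79.
Total paid = 27·€811.00 + €494.79 = €22,391.79.
Total interest = total paid − principal = €22,391.79 − €19,220.00 = €3,171.79.

€3,171.79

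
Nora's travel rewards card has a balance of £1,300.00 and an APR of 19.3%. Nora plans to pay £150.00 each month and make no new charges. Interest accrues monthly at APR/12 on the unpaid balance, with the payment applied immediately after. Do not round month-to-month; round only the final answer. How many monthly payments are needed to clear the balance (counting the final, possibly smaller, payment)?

Monthly rate r = 19.3%/12 = 1.60833% = 0.0160833.
Recurrence: B ← B·(1+r) − £150.00.
Month 1: interest £20.91; balance after payment £1,170.91.
Month 2: interest £18.83; balance after payment £1,039.74.
Closed form: n = −ln(1 − rB₀/P)/ln(1+r) = −ln(0.86061)/ln(1.01608) ≈ 9.408, so the balance reaches zero during payment 10.

10 months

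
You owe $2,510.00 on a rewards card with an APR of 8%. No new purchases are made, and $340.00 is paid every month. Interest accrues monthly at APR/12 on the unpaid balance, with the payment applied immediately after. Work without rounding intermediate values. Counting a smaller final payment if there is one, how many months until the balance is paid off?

8 months

Monthly rate r = 8%/12 = 0.666667% = 0.00666667.
Recurrence: B ← B·(1+r) − $340.00.
Month 1: interest $16.73; balance after payment $2,186.73.
Month 2: interest $14.58; balance after payment $1,861.31.
Closed form: n = −ln(1 − rB₀/P)/ln(1+r) = −ln(0.95078)/ln(1.00667) ≈ 7.595, so the balance reaches zero during payment 8.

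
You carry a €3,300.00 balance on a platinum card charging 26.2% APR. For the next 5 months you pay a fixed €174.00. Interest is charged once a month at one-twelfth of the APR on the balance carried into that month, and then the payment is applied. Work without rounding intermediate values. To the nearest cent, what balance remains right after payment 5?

Monthly rate r = 26.2%/12 = 2.18333% = 0.0218333.
Each month: B ← B·(1+r) − €174.00.
Month 1: interest €72.05; balance after payment €3,198.05.
Month 2: interest €69.82; balance after payment €3,093.87.
Month 3: interest €67.55; balance after payment €2,987.42.
Month 4: interest €65.23; balance after payment €2,878.65.
Month 5: interest €62.85; balance after payment €2,767.50.

€2,767.50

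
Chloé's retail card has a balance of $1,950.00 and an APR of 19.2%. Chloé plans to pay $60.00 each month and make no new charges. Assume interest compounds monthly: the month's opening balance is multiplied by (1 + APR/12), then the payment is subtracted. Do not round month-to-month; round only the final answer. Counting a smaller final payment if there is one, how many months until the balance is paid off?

Monthly rate r = 19.2%/12 = 1.6% = 0.016.
Recurrence: B ← B·(1+r) − $60.00.
Month 1: interest $31.20; balance after payment $1,921.20.
Month 2: interest $30.74; balance after payment $1,891.94.
Closed form: n = −ln(1 − rB₀/P)/ln(1+r) = −ln(0.48)/ln(1.016) ≈ 46.239, so the balance reaches zero during payment 47.

47 months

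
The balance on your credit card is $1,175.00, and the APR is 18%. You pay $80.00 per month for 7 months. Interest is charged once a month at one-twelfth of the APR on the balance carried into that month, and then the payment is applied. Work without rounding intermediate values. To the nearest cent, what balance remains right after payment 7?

$718.23

Monthly rate r = 18%/12 = 1.5% = 0.015.
Each month: B ← B·(1+r) − $80.00.
Month 1: interest $17.62; balance after payment $1,112.62.
Month 2: interest $16.69; balance after payment $1,049.31.
Month 3: interest $15.74; balance after payment $985.05.
Month 4: interest $14.78; balance after payment $919.83.
Month 5: interest $13.80; balance after payment $853.63.
Month 6: interest $12.80; balance after payment $786.43.
Month 7: interest $11.80; balance after payment $718.23.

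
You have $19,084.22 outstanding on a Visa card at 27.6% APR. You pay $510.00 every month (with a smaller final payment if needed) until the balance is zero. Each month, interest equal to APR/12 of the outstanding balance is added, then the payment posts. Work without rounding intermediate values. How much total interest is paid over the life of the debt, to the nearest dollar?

$25,119

Monthly rate r = 27.6%/12 = 2.3% = 0.023.
Payoff takes n = ⌈−ln(1 − rB₀/P)/ln(1+r)⌉ = ⌈86.671⌉ = 87 payments; the last is $343.28.
Total paid = 86·$510.00 + $343.28 = $44,203.28.
Total interest = total paid − principal = $44,203.28 − $19,084.22 = $25,119.06.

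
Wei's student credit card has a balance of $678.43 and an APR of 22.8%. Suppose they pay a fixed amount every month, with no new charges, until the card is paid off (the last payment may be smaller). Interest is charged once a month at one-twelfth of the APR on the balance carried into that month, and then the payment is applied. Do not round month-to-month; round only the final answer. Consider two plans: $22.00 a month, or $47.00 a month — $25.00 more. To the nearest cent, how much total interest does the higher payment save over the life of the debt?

$230.11

Monthly rate r = 22.8%/12 = 1.9% = 0.019.
At $22.00/mo: n = ⌈−ln(1 − rB₀/P)/ln(1+r)⌉ = 47 payments (last $18.60); total interest = total paid − $678.43 = $352.17.
At $47.00/mo: 18 payments (last $1.49); total interest $122.06.
Interest saved = $352.17 − $122.06 = $230.11.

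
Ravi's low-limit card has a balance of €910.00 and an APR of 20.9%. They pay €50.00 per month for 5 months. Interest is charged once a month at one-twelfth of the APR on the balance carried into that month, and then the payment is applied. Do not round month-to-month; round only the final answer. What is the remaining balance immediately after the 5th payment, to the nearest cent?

€733.19

Monthly rate r = 20.9%/12 = 1.74167% = 0.0174167.
Each month: B ← B·(1+r) − €50.00.
Month 1: interest €15.85; balance after payment €875.85.
Month 2: interest €15.25; balance after payment €841.10.
Month 3: interest €14.65; balance after payment €805.75.
Month 4: interest €14.03; balance after payment €769.79.
Month 5: interest €13.41; balance after payment €733.19.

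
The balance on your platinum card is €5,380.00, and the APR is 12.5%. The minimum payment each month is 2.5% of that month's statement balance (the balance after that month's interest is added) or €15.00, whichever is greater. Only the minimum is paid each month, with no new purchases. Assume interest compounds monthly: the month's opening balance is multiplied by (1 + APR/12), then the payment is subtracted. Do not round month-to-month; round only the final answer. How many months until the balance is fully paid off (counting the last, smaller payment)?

199 months

Monthly rate r = 12.5%/12 = 1.04167% = 0.0104167.
While 2.5% of the post-interest balance exceeds €15.00, each month B ← (B·(1+r))·(1 − 0.025), i.e. B shrinks by the factor (1+r)·0.975 = 0.98516.
This holds for months 1–148. Entering month 149 the balance is €588.22; 2.5% of the post-interest balance is now below €15.00, so the flat €15.00 minimum applies from here.
From month 149 a fixed €15.00 at rate r clears €588.22 in 51 more payments. Total: 148 + 51 = 199 months.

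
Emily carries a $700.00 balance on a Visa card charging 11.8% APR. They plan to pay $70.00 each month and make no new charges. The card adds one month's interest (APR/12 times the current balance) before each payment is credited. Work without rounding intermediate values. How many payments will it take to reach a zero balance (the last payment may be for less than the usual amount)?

11 payments

Monthly rate r = 11.8%/12 = 0.983333% = 0.00983333.
Recurrence: B ← B·(1+r) − $70.00.
Month 1: interest $6.88; balance after payment $636.88.
Month 2: interest $6.26; balance after payment $573.15.
Closed form: n = −ln(1 − rB₀/P)/ln(1+r) = −ln(0.90167)/ln(1.00983) ≈ 10.578, so the balance reaches zero during payment 11.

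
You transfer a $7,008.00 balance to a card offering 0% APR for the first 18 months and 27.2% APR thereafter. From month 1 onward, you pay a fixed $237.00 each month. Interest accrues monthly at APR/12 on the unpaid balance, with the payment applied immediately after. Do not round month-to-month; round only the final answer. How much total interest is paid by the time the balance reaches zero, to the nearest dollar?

Promo months 1–18 at r₀ = 0%/12 = 0; months 19+ at r₁ = 27.2%/12 = 0.0226667.
After month 18 (no interest yet): B = $7,008.00 − 18·$237.00 = $2,742.00.
Then at r₁ with $237.00/mo: n₂ = −ln(1 − r₁·B/P)/ln(1+r₁) ≈ 13.57 → 14 more payments.
Total paid = 31·$237.00 + $135.64 = $7,482.64; interest = $7,482.64 − $7,008.00 = $474.64.

$475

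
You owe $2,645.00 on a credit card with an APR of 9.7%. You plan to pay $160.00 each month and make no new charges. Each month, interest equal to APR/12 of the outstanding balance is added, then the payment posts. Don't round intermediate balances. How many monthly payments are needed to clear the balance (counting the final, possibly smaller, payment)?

Monthly rate r = 9.7%/12 = 0.808333% = 0.00808333.
Recurrence: B ← B·(1+r) − $160.00.
Month 1: interest $21.38; balance after payment $2,506.38.
Month 2: interest $20.26; balance after payment $2,366.64.
Closed form: n = −ln(1 − rB₀/P)/ln(1+r) = −ln(0.86637)/ln(1.00808) ≈ 17.817, so the balance reaches zero during payment 18.

18 months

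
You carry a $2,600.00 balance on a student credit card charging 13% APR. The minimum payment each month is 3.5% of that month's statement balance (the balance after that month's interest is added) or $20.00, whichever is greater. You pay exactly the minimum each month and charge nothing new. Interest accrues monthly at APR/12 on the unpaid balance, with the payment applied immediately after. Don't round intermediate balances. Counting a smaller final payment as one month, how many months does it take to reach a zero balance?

96 months

Monthly rate r = 13%/12 = 1.08333% = 0.0108333.
While 3.5% of the post-interest balance exceeds $20.00, each month B ← (B·(1+r))·(1 − 0.035), i.e. B shrinks by the factor (1+r)·0.965 = 0.97545.
This holds for months 1–62. Entering month 63 the balance is $556.93; 3.5% of the post-interest balance is now below $20.00, so the flat $20.00 minimum applies from here.
From month 63 a fixed $20.00 at rate r clears $556.93 in 34 more payments. Total: 62 + 34 = 96 months.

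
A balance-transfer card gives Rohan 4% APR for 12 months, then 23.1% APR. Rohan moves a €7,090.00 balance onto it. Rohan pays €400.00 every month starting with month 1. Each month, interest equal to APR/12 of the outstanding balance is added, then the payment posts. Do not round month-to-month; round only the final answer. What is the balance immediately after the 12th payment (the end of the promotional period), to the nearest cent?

Promo months 1–12 at r₀ = 4%/12 = 0.00333333; months 13+ at r₁ = 23.1%/12 = 0.01925.
After month 12: iterate B ← B·(1+r₀) − €400.00 for 12 months → €2,489.87.

€2,489.87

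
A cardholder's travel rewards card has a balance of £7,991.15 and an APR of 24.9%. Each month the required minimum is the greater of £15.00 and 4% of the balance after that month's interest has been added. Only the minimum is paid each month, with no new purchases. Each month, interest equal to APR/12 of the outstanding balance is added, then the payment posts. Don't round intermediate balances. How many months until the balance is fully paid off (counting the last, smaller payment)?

Monthly rate r = 24.9%/12 = 2.075% = 0.02075.
While 4% of the post-interest balance exceeds £15.00, each month B ← (B·(1+r))·(1 − 0.04), i.e. B shrinks by the factor (1+r)·0.96 = 0.97992.
This holds for months 1–152. Entering month 153 the balance is £366.09; 4% of the post-interest balance is now below £15.00, so the flat £15.00 minimum applies from here.
From month 153 a fixed £15.00 at rate r clears £366.09 in 35 more payments. Total: 152 + 35 = 187 months.

187 months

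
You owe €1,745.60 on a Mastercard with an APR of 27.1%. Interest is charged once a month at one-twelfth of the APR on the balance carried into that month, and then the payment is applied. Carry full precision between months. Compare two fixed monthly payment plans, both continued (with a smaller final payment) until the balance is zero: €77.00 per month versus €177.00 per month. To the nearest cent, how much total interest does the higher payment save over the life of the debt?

Monthly rate r = 27.1%/12 = 2.25833% = 0.0225833.
At €77.00/mo: n = ⌈−ln(1 − rB₀/P)/ln(1+r)⌉ = 33 payments (last €9.56); total interest = total paid − €1,745.60 = €727.96.
At €177.00/mo: 12 payments (last €50.35); total interest €251.75.
Interest saved = €727.96 − €251.75 = €476.21.

€476.21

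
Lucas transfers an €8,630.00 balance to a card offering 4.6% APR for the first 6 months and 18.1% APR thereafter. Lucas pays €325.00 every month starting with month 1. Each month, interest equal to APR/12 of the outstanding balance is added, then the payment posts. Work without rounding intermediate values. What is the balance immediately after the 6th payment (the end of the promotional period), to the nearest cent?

Promo months 1–6 at r₀ = 4.6%/12 = 0.00383333; months 7+ at r₁ = 18.1%/12 = 0.0150833.
After month 6: iterate B ← B·(1+r₀) − €325.00 for 6 months → €6,861.62.

€6,861.62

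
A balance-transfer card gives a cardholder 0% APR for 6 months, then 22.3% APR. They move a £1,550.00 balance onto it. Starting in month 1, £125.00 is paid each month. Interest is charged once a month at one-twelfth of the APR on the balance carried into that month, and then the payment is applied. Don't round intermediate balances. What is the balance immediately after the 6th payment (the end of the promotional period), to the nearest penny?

£800.00

Promo months 1–6 at r₀ = 0%/12 = 0; months 7+ at r₁ = 22.3%/12 = 0.0185833.
After month 6 (no interest yet): B = £1,550.00 − 6·£125.00 = £800.00.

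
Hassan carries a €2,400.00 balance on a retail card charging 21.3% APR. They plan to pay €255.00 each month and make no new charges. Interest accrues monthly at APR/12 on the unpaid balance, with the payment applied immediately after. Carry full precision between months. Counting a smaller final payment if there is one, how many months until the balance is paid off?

Monthly rate r = 21.3%/12 = 1.775% = 0.01775.
Recurrence: B ← B·(1+r) − €255.00.
Month 1: interest €42.60; balance after payment €2,187.60.
Month 2: interest €38.83; balance after payment €1,971.43.
Closed form: n = −ln(1 − rB₀/P)/ln(1+r) = −ln(0.83294)/ln(1.01775) ≈ 10.389, so the balance reaches zero during payment 11.

11 months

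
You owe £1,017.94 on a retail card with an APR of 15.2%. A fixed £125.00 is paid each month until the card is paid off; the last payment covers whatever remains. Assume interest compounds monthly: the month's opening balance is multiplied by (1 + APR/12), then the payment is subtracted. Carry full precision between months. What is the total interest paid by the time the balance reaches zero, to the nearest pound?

£63

Monthly rate r = 15.2%/12 = 1.26667% = 0.0126667.
Payoff takes n = ⌈−ln(1 − rB₀/P)/ln(1+r)⌉ = ⌈8.649⌉ = 9 payments; the last is £81.32.
Total paid = 8·£125.00 + £81.32 = £1,081.32.
Total interest = total paid − principal = £1,081.32 − £1,017.94 = £63.38.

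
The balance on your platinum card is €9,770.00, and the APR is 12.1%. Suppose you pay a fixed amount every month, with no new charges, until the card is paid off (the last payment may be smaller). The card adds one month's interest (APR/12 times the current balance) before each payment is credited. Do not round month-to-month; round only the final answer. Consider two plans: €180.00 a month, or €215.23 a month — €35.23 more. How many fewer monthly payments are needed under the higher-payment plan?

18 fewer payments

Monthly rate r = 12.1%/12 = 1.00833% = 0.0100833.
At €180.00/mo: n = ⌈−ln(1 − rB₀/P)/ln(1+r)⌉ = 79 payments (last €178.82); total interest = total paid − €9,770.00 = €4,448.82.
At €215.23/mo: 61 payments (last €214.42); total interest €3,358.22.
Payments saved = 79 − 61 = 18.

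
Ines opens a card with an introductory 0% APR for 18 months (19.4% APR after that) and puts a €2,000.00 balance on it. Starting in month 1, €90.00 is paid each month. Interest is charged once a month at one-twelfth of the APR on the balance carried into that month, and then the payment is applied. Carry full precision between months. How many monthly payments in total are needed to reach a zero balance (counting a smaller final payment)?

Promo months 1–18 at r₀ = 0%/12 = 0; months 19+ at r₁ = 19.4%/12 = 0.0161667.
After month 18 (no interest yet): B = €2,000.00 − 18·€90.00 = €380.00.
Then at r₁ with €90.00/mo: n₂ = −ln(1 − r₁·B/P)/ln(1+r₁) ≈ 4.41 → 5 more payments.

23 months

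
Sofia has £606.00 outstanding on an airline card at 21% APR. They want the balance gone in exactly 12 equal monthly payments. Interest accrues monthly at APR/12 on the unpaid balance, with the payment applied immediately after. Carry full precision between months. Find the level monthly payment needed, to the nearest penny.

Monthly rate r = 21%/12 = 1.75% = 0.0175.
Level-payment amortization: P = B₀·r / (1 − (1+r)^(−n)) = 606.00·0.0175 / (1 − 1.0175^(−12)).
Denominator 1 − (1+r)^(−12) = 0.18794212.
P = 10.605 / 0.18794212 ≈ 56.43.

£56.43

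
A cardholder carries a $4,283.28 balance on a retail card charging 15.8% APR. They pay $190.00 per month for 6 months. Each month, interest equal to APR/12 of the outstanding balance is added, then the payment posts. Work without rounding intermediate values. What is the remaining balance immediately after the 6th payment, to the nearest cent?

Monthly rate r = 15.8%/12 = 1.31667% = 0.0131667.
Each month: B ← B·(1+r) − $190.00.
Month 1: interest $56.40; balance after payment $4,149.68.
Month 2: interest $54.64; balance after payment $4,014.31.
Month 3: interest $52.86; balance after payment $3,877.17.
Month 4: interest $51.05; balance after payment $3,738.22.
Month 5: interest $49.22; balance after payment $3,597.44.
Month 6: interest $47.37; balance after payment $3,454.80.

$3,454.80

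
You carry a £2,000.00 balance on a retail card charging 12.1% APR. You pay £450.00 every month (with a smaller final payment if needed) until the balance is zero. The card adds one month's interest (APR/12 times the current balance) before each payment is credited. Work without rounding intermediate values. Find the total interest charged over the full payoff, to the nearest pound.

£57

Monthly rate r = 12.1%/12 = 1.00833% = 0.0100833.
Payoff takes n = ⌈−ln(1 − rB₀/P)/ln(1+r)⌉ = ⌈4.570⌉ = 5 payments; the last is £257.05.
Total paid = 4·£450.00 + £257.05 = £2,057.05.
Total interest = total paid − principal = £2,057.05 − £2,000.00 = £57.05.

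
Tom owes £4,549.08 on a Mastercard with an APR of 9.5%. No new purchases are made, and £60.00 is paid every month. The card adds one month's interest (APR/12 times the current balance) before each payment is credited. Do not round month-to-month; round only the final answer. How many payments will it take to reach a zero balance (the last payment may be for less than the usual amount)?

117 payments

Monthly rate r = 9.5%/12 = 0.791667% = 0.00791667.
Recurrence: B ← B·(1+r) − £60.00.
Month 1: interest £36.01; balance after payment £4,525.09.
Month 2: interest £35.82; balance after payment £4,500.92.
Closed form: n = −ln(1 − rB₀/P)/ln(1+r) = −ln(0.39977)/ln(1.00792) ≈ 116.271, so the balance reaches zero during payment 117.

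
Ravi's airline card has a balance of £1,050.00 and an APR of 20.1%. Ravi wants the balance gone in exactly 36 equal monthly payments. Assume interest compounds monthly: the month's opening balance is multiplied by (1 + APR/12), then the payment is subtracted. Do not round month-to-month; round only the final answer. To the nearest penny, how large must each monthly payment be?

£39.08

Monthly rate r = 20.1%/12 = 1.675% = 0.01675.
Level-payment amortization: P = B₀·r / (1 − (1+r)^(−n)) = 1050.00·0.01675 / (1 − 1.01675^(−36)).
Denominator 1 − (1+r)^(−36) = 0.450092705.
P = 17.5875 / 0.450092705 ≈ 39.08.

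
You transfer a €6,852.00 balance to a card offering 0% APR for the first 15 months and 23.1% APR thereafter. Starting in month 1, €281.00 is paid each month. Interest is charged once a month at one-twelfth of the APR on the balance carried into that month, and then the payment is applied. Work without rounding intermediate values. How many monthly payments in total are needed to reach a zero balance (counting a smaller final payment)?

26 months

Promo months 1–15 at r₀ = 0%/12 = 0; months 16+ at r₁ = 23.1%/12 = 0.01925.
After month 15 (no interest yet): B = €6,852.00 − 15·€281.00 = €2,637.00.
Then at r₁ with €281.00/mo: n₂ = −ln(1 − r₁·B/P)/ln(1+r₁) ≈ 10.45 → 11 more payments.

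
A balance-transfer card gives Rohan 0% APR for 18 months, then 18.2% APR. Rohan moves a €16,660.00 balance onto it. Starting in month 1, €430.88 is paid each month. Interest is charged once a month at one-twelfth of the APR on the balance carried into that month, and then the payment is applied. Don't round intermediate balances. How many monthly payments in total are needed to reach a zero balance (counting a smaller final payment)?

Promo months 1–18 at r₀ = 0%/12 = 0; months 19+ at r₁ = 18.2%/12 = 0.0151667.
After month 18 (no interest yet): B = €16,660.00 − 18·€430.88 = €8,904.16.
Then at r₁ with €430.88/mo: n₂ = −ln(1 − r₁·B/P)/ln(1+r₁) ≈ 24.98 → 25 more payments.

43 payments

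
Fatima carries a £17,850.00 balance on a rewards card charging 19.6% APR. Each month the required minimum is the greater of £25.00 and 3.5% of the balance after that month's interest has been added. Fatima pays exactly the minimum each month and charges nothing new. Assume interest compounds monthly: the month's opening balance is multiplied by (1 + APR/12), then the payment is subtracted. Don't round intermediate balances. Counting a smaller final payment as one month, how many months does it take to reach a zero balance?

Monthly rate r = 19.6%/12 = 1.63333% = 0.0163333.
While 3.5% of the post-interest balance exceeds £25.00, each month B ← (B·(1+r))·(1 − 0.035), i.e. B shrinks by the factor (1+r)·0.965 = 0.98076.
This holds for months 1–167. Entering month 168 the balance is £696.21; 3.5% of the post-interest balance is now below £25.00, so the flat £25.00 minimum applies from here.
From month 168 a fixed £25.00 at rate r clears £696.21 in 38 more payments. Total: 167 + 38 = 205 months.

205 months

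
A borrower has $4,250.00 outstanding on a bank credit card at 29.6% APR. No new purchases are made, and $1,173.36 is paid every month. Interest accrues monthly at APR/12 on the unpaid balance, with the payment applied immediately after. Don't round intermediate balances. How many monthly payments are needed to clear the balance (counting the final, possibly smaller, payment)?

Monthly rate r = 29.6%/12 = 2.46667% = 0.0246667.
Recurrence: B ← B·(1+r) − $1,173.36.
Month 1: interest $104.83; balance after payment $3,181.47.
Month 2: interest $78.48; balance after payment $2,086.59.
Month 3: interest $51.47; balance after payment $964.70.
Month 4: interest $23.80; balance after payment $0.00.

4 payments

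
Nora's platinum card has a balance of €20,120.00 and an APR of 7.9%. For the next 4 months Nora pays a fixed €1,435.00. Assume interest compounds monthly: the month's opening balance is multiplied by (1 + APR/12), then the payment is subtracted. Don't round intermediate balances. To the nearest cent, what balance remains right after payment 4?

€14,858.15

Monthly rate r = 7.9%/12 = 0.658333% = 0.00658333.
Each month: B ← B·(1+r) − €1,435.00.
Month 1: interest €132.46; balance after payment €18,817.46.
Month 2: interest €123.88; balance after payment €17,506.34.
Month 3: interest €115.25; balance after payment €16,186.59.
Month 4: interest €106.56; balance after payment €14,858.15.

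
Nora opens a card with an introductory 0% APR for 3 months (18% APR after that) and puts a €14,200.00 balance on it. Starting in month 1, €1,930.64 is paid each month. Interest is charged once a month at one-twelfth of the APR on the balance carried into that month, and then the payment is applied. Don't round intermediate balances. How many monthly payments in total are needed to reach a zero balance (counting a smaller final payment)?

8 months

Promo months 1–3 at r₀ = 0%/12 = 0; months 4+ at r₁ = 18%/12 = 0.015.
After month 3 (no interest yet): B = €14,200.00 − 3·€1,930.64 = €8,408.08.
Then at r₁ with €1,930.64/mo: n₂ = −ln(1 − r₁·B/P)/ln(1+r₁) ≈ 4.54 → 5 more payments.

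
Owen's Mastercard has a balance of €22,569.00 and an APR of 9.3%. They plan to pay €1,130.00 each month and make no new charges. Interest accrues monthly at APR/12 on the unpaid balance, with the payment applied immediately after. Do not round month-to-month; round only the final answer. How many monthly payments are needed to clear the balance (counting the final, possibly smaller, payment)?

Monthly rate r = 9.3%/12 = 0.775% = 0.00775.
Recurrence: B ← B·(1+r) − €1,130.00.
Month 1: interest €174.91; balance after payment €21,613.91.
Month 2: interest €167.51; balance after payment €20,651.42.
Closed form: n = −ln(1 − rB₀/P)/ln(1+r) = −ln(0.84521)/ln(1.00775) ≈ 21.783, so the balance reaches zero during payment 22.

22 months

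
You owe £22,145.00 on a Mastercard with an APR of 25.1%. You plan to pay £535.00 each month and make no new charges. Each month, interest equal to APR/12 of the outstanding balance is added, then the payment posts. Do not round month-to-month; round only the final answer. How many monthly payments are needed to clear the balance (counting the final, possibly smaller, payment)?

98 payments

Monthly rate r = 25.1%/12 = 2.09167% = 0.0209167.
Recurrence: B ← B·(1+r) − £535.00.
Month 1: interest £463.20; balance after payment £22,073.20.
Month 2: interest £461.70; balance after payment £21,999.90.
Closed form: n = −ln(1 − rB₀/P)/ln(1+r) = −ln(0.13421)/ln(1.02092) ≈ 97.019, so the balance reaches zero during payment 98.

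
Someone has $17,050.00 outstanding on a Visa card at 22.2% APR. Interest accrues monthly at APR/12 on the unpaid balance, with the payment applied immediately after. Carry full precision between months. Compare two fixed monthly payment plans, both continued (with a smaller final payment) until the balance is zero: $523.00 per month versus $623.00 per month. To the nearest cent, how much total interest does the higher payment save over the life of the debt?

$2,376.47

Monthly rate r = 22.2%/12 = 1.85% = 0.0185.
At $523.00/mo: n = ⌈−ln(1 − rB₀/P)/ln(1+r)⌉ = 51 payments (last $216.31); total interest = total paid − $17,050.00 = $9,316.31.
At $623.00/mo: 39 payments (last $315.84); total interest $6,939.84.
Interest saved = $9,316.31 − $6,939.84 = $2,376.47.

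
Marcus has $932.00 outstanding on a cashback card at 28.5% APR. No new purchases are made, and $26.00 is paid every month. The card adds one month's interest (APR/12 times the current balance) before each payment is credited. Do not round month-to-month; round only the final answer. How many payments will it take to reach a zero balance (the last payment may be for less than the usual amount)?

82 months

Monthly rate r = 28.5%/12 = 2.375% = 0.02375.
Recurrence: B ← B·(1+r) − $26.00.
Month 1: interest $22.14; balance after payment $928.13.
Month 2: interest $22.04; balance after payment $924.18.
Closed form: n = −ln(1 − rB₀/P)/ln(1+r) = −ln(0.14865)/ln(1.02375) ≈ 81.208, so the balance reaches zero during payment 82.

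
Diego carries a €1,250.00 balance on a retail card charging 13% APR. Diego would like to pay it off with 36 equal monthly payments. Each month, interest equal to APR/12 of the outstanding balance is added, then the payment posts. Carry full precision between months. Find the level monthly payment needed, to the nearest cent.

€42.12

Monthly rate r = 13%/12 = 1.08333% = 0.0108333.
Level-payment amortization: P = B₀·r / (1 − (1+r)^(−n)) = 1250.00·0.0108333 / (1 − 1.01083^(−36)).
Denominator 1 − (1+r)^(−36) = 0.321521599.
P = 13.5417 / 0.321521599 ≈ 42.12.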